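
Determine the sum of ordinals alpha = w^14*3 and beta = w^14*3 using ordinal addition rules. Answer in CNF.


Ordinal addition w^14*3 + w^14*3:
Both terms have the same exponent 14.
w^e*c + w^e*d = w^e*(c+d).
Result = w^14*(3+3) = w^14*6

w^14*6


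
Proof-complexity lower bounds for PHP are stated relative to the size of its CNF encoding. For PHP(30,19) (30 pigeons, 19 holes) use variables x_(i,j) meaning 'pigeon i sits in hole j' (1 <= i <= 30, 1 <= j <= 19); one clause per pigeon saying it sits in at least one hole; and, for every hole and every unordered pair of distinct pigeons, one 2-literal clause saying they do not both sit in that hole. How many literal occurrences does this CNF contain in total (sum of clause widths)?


PHP(30,19): 30 pigeons, 19 holes, 30*19 = 570 variables.
- pigeon clauses: one per pigeon -> 30 clauses of width 19 -> 570 literals
- hole clauses: 19 holes * C(30,2) = 19 * 435 -> 8265 clauses of width 2 -> 16530 literals
Total literal occurrences = 570 + 16530 = 17100

17100


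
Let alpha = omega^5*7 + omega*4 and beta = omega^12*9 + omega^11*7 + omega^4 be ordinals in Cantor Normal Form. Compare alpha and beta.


Compare term by term from highest exponent:
alpha = omega^5*7 + omega*4
beta = omega^12*9 + omega^11*7 + omega^4
Term 1: alpha has omega^5*7, beta has omega^12*9
Term 2: alpha has omega^1*4, beta has omega^11*7
Term 3: alpha has omega^0*0, beta has omega^4*1
Result: alpha < beta

alpha < beta


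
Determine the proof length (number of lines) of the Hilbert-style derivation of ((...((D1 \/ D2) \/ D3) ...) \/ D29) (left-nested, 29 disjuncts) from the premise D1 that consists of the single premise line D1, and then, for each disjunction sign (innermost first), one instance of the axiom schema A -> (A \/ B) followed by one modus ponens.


Building the left-nested 29-ary disjunction from D1:
- 1 premise line (D1)
- 29 disjuncts means 28 disjunction signs; each needs 1 axiom instance + 1 MP = 2 lines: 2 * 28 = 56
Total = 1 + 56 = 57 lines.

57


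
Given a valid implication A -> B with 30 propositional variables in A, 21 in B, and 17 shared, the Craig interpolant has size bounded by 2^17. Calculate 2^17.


Shared atoms = 17
Craig interpolant size bound = 2^17
= 131072

131072


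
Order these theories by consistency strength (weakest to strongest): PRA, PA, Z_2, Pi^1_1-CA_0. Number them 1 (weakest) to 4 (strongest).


Ordering by consistency strength:
1. PRA
2. PA
3. Pi^1_1-CA_0
4. Z_2


PRA=1, PA=2, Z_2=4, Pi^1_1-CA_0=3


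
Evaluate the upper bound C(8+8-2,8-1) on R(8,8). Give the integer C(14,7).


R(8,8) <= C(8+8-2, 8-1) = C(14, 7)
C(14, 7) = 14! / (7! * 7!)
= 3432

3432


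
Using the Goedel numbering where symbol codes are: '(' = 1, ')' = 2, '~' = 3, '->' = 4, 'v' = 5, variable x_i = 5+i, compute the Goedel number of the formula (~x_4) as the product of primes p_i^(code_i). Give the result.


Formula: (~x_4)
Symbol codes: [1, 3, 9, 2]
Primes: [2, 3, 5, 7]
p_1^1 = 2^1 = 2
p_2^3 = 3^3 = 27
p_3^9 = 5^9 = 1953125
p_4^2 = 7^2 = 49
Product = 5167968750

5167968750


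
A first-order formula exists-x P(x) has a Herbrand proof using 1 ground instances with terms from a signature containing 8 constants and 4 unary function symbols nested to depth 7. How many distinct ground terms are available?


Herbrand terms by depth:
Depth 0: 8 constants
Depth 1: 32 new terms (running total: 40)
Depth 2: 128 new terms (running total: 168)
Depth 3: 512 new terms (running total: 680)
Depth 4: 2048 new terms (running total: 2728)
Depth 5: 8192 new terms (running total: 10920)
Depth 6: 32768 new terms (running total: 43688)
Depth 7: 131072 new terms (running total: 174760)
Total distinct ground terms = 174760

174760


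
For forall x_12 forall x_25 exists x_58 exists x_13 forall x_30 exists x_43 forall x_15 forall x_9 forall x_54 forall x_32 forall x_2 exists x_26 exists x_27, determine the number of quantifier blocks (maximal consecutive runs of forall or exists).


Alternations = 5.
Blocks = alternations + 1 = 6

6


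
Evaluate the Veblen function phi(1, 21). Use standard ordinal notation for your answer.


phi(1, 21):
phi(1, beta) = epsilon_beta (the beta-th epsilon number).
phi(1, 21) = epsilon_21

epsilon_21


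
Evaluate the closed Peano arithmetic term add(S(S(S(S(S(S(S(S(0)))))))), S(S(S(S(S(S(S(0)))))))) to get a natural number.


add(S^8(0), S^7(0)):
S^8(0) = 8
S^7(0) = 7
8 + 7 = 15

15


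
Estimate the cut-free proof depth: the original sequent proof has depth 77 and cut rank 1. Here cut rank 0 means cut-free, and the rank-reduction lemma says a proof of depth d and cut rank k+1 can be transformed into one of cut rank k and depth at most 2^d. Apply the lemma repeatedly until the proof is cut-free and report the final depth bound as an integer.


Each rank reduction sends depth d to at most 2^d; cut rank r needs r reductions.
2_0(77) = 77
2_1(77) = 2^77 = 151115727451828646838272
Cut-free depth bound = 151115727451828646838272

151115727451828646838272


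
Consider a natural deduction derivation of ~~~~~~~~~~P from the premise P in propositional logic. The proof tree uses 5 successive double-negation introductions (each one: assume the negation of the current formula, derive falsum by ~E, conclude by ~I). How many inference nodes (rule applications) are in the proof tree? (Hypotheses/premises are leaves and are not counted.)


Each double-negation introduction (from C infer ~~C) uses 2 inference nodes: one ~E (C and ~C give falsum) and one ~I (discharge ~C).
5 double negations = 5 * 2 = 10 inference nodes.

10


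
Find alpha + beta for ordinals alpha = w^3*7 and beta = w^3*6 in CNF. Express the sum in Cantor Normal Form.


Ordinal addition w^3*7 + w^3*6:
Both terms have the same exponent 3.
w^e*c + w^e*d = w^e*(c+d).
Result = w^3*(7+6) = w^3*13

w^3*13


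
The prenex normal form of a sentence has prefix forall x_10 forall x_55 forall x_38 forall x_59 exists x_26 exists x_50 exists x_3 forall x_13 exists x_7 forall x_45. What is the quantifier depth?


Quantifier prefix has 10 quantifier symbols.
Quantifier depth = 10

10


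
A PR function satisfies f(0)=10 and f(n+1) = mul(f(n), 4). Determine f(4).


f(0) = 10
f(1) = mul(f(0), 4) = mul(10, 4) = 40
f(2) = mul(f(1), 4) = mul(40, 4) = 160
f(3) = mul(f(2), 4) = mul(160, 4) = 640
f(4) = mul(f(3), 4) = mul(640, 4) = 2560


2560


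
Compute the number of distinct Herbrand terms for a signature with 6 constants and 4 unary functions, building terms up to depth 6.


Herbrand terms by depth:
Depth 0: 6 constants
Depth 1: 24 new terms (running total: 30)
Depth 2: 96 new terms (running total: 126)
Depth 3: 384 new terms (running total: 510)
Depth 4: 1536 new terms (running total: 2046)
Depth 5: 6144 new terms (running total: 8190)
Depth 6: 24576 new terms (running total: 32766)
Total distinct ground terms = 32766

32766


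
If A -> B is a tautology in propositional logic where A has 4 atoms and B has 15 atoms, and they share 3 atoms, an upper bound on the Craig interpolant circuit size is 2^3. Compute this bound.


Shared atoms = 3
Craig interpolant size bound = 2^3
= 8

8


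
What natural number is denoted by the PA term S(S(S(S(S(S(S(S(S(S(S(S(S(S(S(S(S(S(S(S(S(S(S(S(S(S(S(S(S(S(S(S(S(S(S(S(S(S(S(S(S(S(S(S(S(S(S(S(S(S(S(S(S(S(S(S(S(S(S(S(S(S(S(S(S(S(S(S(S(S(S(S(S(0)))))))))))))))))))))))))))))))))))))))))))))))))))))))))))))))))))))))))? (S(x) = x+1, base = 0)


Counting successors applied to 0:
73 applications of S to 0 = 73

73


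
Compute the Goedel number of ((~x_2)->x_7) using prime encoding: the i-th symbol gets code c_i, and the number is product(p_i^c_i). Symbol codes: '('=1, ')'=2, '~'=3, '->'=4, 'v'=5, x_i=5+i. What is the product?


Formula: ((~x_2)->x_7)
Symbol codes: [1, 1, 3, 7, 2, 4, 12, 2]
Primes: [2, 3, 5, 7, 11, 13, 17, 19]
p_1^1 = 2^1 = 2
p_2^1 = 3^1 = 3
p_3^3 = 5^3 = 125
p_4^7 = 7^7 = 823543
p_5^2 = 11^2 = 121
p_6^4 = 13^4 = 28561
p_7^12 = 17^12 = 582622237229761
p_8^2 = 19^2 = 361
Product = 448952693519396635832684528357250

448952693519396635832684528357250


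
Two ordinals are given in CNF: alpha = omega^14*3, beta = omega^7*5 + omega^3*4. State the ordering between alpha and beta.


Compare term by term from highest exponent:
alpha = omega^14*3
beta = omega^7*5 + omega^3*4
Term 1: alpha has omega^14*3, beta has omega^7*5
Term 2: alpha has omega^0*0, beta has omega^3*4
Result: alpha > beta

alpha > beta


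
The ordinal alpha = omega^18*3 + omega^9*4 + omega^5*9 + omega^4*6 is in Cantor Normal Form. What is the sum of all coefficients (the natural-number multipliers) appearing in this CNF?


CNF: omega^18*3 + omega^9*4 + omega^5*9 + omega^4*6
Coefficients: 3 + 4 + 9 + 6 = 22

22


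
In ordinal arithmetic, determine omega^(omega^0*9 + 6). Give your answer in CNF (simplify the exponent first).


omega^(omega^0*9 + 6):
omega^0 = 1, so the exponent is 9 + 6 = 15 (finite ordinal addition).
Result = omega^15, already a single CNF term.

omega^15


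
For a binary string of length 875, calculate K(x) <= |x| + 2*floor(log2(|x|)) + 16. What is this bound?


floor(log2(875)) = 9
2 * 9 = 18
K(x) <= 875 + 18 + 16 = 909

909


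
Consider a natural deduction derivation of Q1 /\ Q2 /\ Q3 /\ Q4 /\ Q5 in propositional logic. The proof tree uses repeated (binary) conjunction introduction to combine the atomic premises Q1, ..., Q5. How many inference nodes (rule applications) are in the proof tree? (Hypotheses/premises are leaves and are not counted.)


The target conjunction has 5 conjuncts, i.e. 4 binary /\ connectives.
Each conjunction-intro joins two pieces, so 5 atoms require 5-1 = 4 applications.
Total inference nodes = 4

4


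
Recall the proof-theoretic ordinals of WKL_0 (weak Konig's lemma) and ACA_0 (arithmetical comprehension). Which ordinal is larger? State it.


Proof-theoretic ordinal of WKL_0 (weak Konig's lemma): omega^omega
Proof-theoretic ordinal of ACA_0 (arithmetical comprehension): epsilon_0
Comparing: omega^omega < epsilon_0.
The larger ordinal is epsilon_0 (from ACA_0 (arithmetical comprehension)).

epsilon_0


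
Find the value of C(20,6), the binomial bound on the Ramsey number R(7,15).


R(7,15) <= C(7+15-2, 7-1) = C(20, 6)
C(20, 6) = 20! / (6! * 14!)
= 38760

38760


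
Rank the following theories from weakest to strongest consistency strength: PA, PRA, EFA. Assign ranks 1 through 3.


Ordering by consistency strength:
1. EFA
2. PRA
3. PA


PA=3, PRA=2, EFA=1


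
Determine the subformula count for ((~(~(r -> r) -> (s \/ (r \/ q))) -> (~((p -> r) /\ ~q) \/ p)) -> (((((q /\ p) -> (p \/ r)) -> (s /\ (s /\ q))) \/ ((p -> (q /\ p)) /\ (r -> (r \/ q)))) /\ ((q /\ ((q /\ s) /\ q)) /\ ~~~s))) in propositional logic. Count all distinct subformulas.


Formula: ((~(~(r -> r) -> (s \/ (r \/ q))) -> (~((p -> r) /\ ~q) \/ p)) -> (((((q /\ p) -> (p \/ r)) -> (s /\ (s /\ q))) \/ ((p -> (q /\ p)) /\ (r -> (r \/ q)))) /\ ((q /\ ((q /\ s) /\ q)) /\ ~~~s)))
Subformulas found:
  1. r
  2. p
  3. q
  4. s
  5. ~s
  6. ~q
  7. ~~s
  8. ~~~s
  9. (q /\ p)
  10. (r -> r)
  11. (p -> r)
  12. (s /\ q)
  13. (r \/ q)
  14. (q /\ s)
  15. (p \/ r)
  16. ~(r -> r)
  17. (r -> (r \/ q))
  18. (s \/ (r \/ q))
  19. (p -> (q /\ p))
  20. (s /\ (s /\ q))
  21. ((q /\ s) /\ q)
  22. ((p -> r) /\ ~q)
  23. ~((p -> r) /\ ~q)
  24. ((q /\ p) -> (p \/ r))
  25. (q /\ ((q /\ s) /\ q))
  26. (~((p -> r) /\ ~q) \/ p)
  27. (~(r -> r) -> (s \/ (r \/ q)))
  28. ~(~(r -> r) -> (s \/ (r \/ q)))
  29. ((q /\ ((q /\ s) /\ q)) /\ ~~~s)
  30. ((p -> (q /\ p)) /\ (r -> (r \/ q)))
  31. (((q /\ p) -> (p \/ r)) -> (s /\ (s /\ q)))
  32. (~(~(r -> r) -> (s \/ (r \/ q))) -> (~((p -> r) /\ ~q) \/ p))
  33. ((((q /\ p) -> (p \/ r)) -> (s /\ (s /\ q))) \/ ((p -> (q /\ p)) /\ (r -> (r \/ q))))
  34. (((((q /\ p) -> (p \/ r)) -> (s /\ (s /\ q))) \/ ((p -> (q /\ p)) /\ (r -> (r \/ q)))) /\ ((q /\ ((q /\ s) /\ q)) /\ ~~~s))
  35. ((~(~(r -> r) -> (s \/ (r \/ q))) -> (~((p -> r) /\ ~q) \/ p)) -> (((((q /\ p) -> (p \/ r)) -> (s /\ (s /\ q))) \/ ((p -> (q /\ p)) /\ (r -> (r \/ q)))) /\ ((q /\ ((q /\ s) /\ q)) /\ ~~~s)))
Total distinct subformulas = 35

35


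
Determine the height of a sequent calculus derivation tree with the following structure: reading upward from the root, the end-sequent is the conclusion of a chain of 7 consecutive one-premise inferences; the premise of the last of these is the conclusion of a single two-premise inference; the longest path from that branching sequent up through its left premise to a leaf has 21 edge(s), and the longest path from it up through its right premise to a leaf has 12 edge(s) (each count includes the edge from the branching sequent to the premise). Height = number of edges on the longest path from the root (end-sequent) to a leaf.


Longest path through the left premise: 21 edges (measured from the branching sequent)
Longest path through the right premise: 12 edges
Height of the subtree rooted at the branching sequent: max(21, 12) = 21
The branching sequent sits 7 edges above the root (the chain of one-premise inferences), so height = 21 + 7 = 28

28


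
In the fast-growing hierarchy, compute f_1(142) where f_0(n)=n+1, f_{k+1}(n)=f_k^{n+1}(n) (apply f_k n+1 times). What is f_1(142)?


f_1(142) = f_0^143(142)
f_0 adds 1 each time, applied 143 times.
f_1(142) = 142 + 143 = 285

285


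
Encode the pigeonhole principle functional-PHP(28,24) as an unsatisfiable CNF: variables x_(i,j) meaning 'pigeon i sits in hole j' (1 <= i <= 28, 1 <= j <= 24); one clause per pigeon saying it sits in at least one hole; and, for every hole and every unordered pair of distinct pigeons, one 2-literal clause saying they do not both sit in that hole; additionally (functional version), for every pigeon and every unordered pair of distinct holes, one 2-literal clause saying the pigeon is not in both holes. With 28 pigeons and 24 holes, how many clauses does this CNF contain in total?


functional-PHP(28,24): 28 pigeons, 24 holes, 28*24 = 672 variables.
- pigeon clauses: one per pigeon -> 28 clauses
- hole clauses: 24 holes * C(28,2) = 24 * 378 -> 9072 clauses
- functional clauses: 28 pigeons * C(24,2) = 28 * 276 -> 7728 clauses
Total clauses = 28 + 9072 + 7728 = 16828

16828


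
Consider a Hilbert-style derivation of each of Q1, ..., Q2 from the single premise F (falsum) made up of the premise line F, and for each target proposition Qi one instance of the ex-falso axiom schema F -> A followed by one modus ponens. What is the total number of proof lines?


Ex falso, line by line:
- 1 premise line (F)
- 2 targets, each needing 1 axiom instance (F -> Qi) + 1 MP = 2 lines: 2 * 2 = 4
Total = 1 + 4 = 5 lines.

5


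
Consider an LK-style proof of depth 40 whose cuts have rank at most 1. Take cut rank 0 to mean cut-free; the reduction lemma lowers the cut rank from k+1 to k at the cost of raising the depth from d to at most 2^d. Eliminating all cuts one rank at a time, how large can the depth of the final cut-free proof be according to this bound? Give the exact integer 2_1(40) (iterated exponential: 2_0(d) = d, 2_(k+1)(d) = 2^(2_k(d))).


Each rank reduction sends depth d to at most 2^d; cut rank r needs r reductions.
2_0(40) = 40
2_1(40) = 2^40 = 1099511627776
Cut-free depth bound = 1099511627776

1099511627776


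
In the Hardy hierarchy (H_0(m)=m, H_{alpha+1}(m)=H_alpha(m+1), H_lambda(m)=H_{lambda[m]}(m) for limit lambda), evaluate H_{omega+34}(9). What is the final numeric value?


H_{omega+34}(9):
Unwind the 34 successor steps: H_{omega+34}(9) = H_omega(9+34) = H_omega(43).
H_omega(m) = H_m(m) = m + m = 2m.
Result = 2 * 43 = 86

86


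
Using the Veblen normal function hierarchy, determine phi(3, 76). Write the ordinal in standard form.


phi(3, 76):
phi(3, beta) = eta_beta (the beta-th eta number, fixed point of zeta).
phi(3, 76) = eta_76

eta_76


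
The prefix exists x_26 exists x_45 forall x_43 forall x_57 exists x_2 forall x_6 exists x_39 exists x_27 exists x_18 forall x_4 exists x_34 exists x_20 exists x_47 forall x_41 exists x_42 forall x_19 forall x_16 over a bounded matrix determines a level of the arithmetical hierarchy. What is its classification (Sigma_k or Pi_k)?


Leading quantifier is exists, so the class is Sigma.
Number of quantifier blocks = alternations + 1 = 9 + 1 = 10.
Classification: Sigma_10

Sigma_10


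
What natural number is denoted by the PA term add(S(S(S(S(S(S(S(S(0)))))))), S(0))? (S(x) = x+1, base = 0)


add(S^8(0), S^1(0)):
S^8(0) = 8
S^1(0) = 1
8 + 1 = 9

9


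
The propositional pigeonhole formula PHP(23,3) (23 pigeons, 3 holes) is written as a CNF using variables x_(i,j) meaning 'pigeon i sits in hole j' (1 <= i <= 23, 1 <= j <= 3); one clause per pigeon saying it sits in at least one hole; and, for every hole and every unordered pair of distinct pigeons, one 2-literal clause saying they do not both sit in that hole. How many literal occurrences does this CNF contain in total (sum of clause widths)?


PHP(23,3): 23 pigeons, 3 holes, 23*3 = 69 variables.
- pigeon clauses: one per pigeon -> 23 clauses of width 3 -> 69 literals
- hole clauses: 3 holes * C(23,2) = 3 * 253 -> 759 clauses of width 2 -> 1518 literals
Total literal occurrences = 69 + 1518 = 1587

1587


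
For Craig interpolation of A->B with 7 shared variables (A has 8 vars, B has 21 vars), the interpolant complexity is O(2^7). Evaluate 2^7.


Shared atoms = 7
Craig interpolant size bound = 2^7
= 128

128


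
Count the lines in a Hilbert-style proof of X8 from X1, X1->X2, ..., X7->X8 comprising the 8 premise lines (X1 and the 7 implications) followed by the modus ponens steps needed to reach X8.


We have 8 premise lines: X1 and 7 implications.
Each implication is detached once by MP, giving 7 MP lines.
8 premise lines + 7 MP lines = 15 total lines.

15


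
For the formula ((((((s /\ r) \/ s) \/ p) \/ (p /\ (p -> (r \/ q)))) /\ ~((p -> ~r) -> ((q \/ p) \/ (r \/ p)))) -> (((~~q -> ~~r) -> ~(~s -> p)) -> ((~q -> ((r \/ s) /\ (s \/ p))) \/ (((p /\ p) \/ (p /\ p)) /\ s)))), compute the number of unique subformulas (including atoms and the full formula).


Formula: ((((((s /\ r) \/ s) \/ p) \/ (p /\ (p -> (r \/ q)))) /\ ~((p -> ~r) -> ((q \/ p) \/ (r \/ p)))) -> (((~~q -> ~~r) -> ~(~s -> p)) -> ((~q -> ((r \/ s) /\ (s \/ p))) \/ (((p /\ p) \/ (p /\ p)) /\ s))))
Subformulas found:
  1. r
  2. p
  3. q
  4. s
  5. ~s
  6. ~r
  7. ~q
  8. ~~r
  9. ~~q
  10. (q \/ p)
  11. (r \/ s)
  12. (s /\ r)
  13. (r \/ p)
  14. (s \/ p)
  15. (r \/ q)
  16. (p /\ p)
  17. (~s -> p)
  18. (p -> ~r)
  19. ~(~s -> p)
  20. (~~q -> ~~r)
  21. ((s /\ r) \/ s)
  22. (p -> (r \/ q))
  23. ((r \/ s) /\ (s \/ p))
  24. ((q \/ p) \/ (r \/ p))
  25. (((s /\ r) \/ s) \/ p)
  26. (p /\ (p -> (r \/ q)))
  27. ((p /\ p) \/ (p /\ p))
  28. ((~~q -> ~~r) -> ~(~s -> p))
  29. (((p /\ p) \/ (p /\ p)) /\ s)
  30. (~q -> ((r \/ s) /\ (s \/ p)))
  31. ((p -> ~r) -> ((q \/ p) \/ (r \/ p)))
  32. ~((p -> ~r) -> ((q \/ p) \/ (r \/ p)))
  33. ((((s /\ r) \/ s) \/ p) \/ (p /\ (p -> (r \/ q))))
  34. ((~q -> ((r \/ s) /\ (s \/ p))) \/ (((p /\ p) \/ (p /\ p)) /\ s))
  35. (((((s /\ r) \/ s) \/ p) \/ (p /\ (p -> (r \/ q)))) /\ ~((p -> ~r) -> ((q \/ p) \/ (r \/ p))))
  36. (((~~q -> ~~r) -> ~(~s -> p)) -> ((~q -> ((r \/ s) /\ (s \/ p))) \/ (((p /\ p) \/ (p /\ p)) /\ s)))
  37. ((((((s /\ r) \/ s) \/ p) \/ (p /\ (p -> (r \/ q)))) /\ ~((p -> ~r) -> ((q \/ p) \/ (r \/ p)))) -> (((~~q -> ~~r) -> ~(~s -> p)) -> ((~q -> ((r \/ s) /\ (s \/ p))) \/ (((p /\ p) \/ (p /\ p)) /\ s))))
Total distinct subformulas = 37

37


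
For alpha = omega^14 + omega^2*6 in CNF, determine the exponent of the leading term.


CNF: omega^14 + omega^2*6
The leading term is omega^14, which has exponent 14.

14


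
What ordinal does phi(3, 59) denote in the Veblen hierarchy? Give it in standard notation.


phi(3, 59):
phi(3, beta) = eta_beta (the beta-th eta number, fixed point of zeta).
phi(3, 59) = eta_59

eta_59


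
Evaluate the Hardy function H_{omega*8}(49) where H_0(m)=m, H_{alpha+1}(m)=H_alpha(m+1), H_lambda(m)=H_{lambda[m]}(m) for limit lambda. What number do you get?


H_{omega*8}(49):
For the Hardy hierarchy, H_{omega*k}(n) = 2^k * n.
2^8 = 256.
256 * 49 = 12544

12544


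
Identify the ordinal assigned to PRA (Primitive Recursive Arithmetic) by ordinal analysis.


The proof-theoretic ordinal of PRA (Primitive Recursive Arithmetic) is a standard result in ordinal analysis.
This ordinal is the supremum of order types of primitive recursive well-orderings
that the theory can prove to be well-ordered.
For PRA (Primitive Recursive Arithmetic), the proof-theoretic ordinal is omega^omega.

omega^omega


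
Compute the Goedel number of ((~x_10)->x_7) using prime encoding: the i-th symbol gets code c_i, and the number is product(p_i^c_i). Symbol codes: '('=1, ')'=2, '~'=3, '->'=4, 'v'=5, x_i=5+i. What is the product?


Formula: ((~x_10)->x_7)
Symbol codes: [1, 1, 3, 15, 2, 4, 12, 2]
Primes: [2, 3, 5, 7, 11, 13, 17, 19]
p_1^1 = 2^1 = 2
p_2^1 = 3^1 = 3
p_3^3 = 5^3 = 125
p_4^15 = 7^15 = 4747561509943
p_5^2 = 11^2 = 121
p_6^4 = 13^4 = 28561
p_7^12 = 17^12 = 582622237229761
p_8^2 = 19^2 = 361
Product = 2588122936553311245644895601758403157250

2588122936553311245644895601758403157250


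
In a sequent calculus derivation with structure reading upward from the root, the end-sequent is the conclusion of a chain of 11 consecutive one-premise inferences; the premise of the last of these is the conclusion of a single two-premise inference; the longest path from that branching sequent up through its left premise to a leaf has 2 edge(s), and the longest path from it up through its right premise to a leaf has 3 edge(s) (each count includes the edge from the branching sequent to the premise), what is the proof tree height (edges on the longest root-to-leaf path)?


Longest path through the left premise: 2 edges (measured from the branching sequent)
Longest path through the right premise: 3 edges
Height of the subtree rooted at the branching sequent: max(2, 3) = 3
The branching sequent sits 11 edges above the root (the chain of one-premise inferences), so height = 3 + 11 = 14

14


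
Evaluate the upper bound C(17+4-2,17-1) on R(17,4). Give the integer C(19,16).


R(17,4) <= C(17+4-2, 17-1) = C(19, 16)
C(19, 16) = 19! / (16! * 3!)
= 969

969


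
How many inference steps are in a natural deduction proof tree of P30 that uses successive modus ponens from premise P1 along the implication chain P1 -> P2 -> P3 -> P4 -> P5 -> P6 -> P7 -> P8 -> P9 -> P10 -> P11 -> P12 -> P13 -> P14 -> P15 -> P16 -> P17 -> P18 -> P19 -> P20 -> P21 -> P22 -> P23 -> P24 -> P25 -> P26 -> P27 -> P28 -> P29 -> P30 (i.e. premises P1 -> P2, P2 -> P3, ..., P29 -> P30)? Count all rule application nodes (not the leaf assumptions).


We have a chain: P1 -> P2 -> P3 -> P4 -> P5 -> P6 -> P7 -> P8 -> P9 -> P10 -> P11 -> P12 -> P13 -> P14 -> P15 -> P16 -> P17 -> P18 -> P19 -> P20 -> P21 -> P22 -> P23 -> P24 -> P25 -> P26 -> P27 -> P28 -> P29 -> P30.
Each modus ponens application produces the next variable.
The chain has 30 propositions, so 30-1 = 29 modus ponens steps.
Total inference nodes = 29

29


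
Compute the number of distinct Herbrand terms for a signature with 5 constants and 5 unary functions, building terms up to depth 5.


Herbrand terms by depth:
Depth 0: 5 constants
Depth 1: 25 new terms (running total: 30)
Depth 2: 125 new terms (running total: 155)
Depth 3: 625 new terms (running total: 780)
Depth 4: 3125 new terms (running total: 3905)
Depth 5: 15625 new terms (running total: 19530)
Total distinct ground terms = 19530

19530


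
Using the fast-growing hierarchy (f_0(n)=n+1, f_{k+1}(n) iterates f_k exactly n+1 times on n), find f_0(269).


f_0(269) = 269 + 1 = 270

270


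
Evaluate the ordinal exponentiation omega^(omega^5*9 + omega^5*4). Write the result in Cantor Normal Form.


omega^(omega^5*9 + omega^5*4):
Both terms of the exponent have the same exponent 5, so they merge: omega^5*9 + omega^5*4 = omega^5*(9+4) = omega^5*13.
omega raised to a CNF ordinal is a single CNF term: Result = omega^(omega^5*13)

omega^(omega^5*13)


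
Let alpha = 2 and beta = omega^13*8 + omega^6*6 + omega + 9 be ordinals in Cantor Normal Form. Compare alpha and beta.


Compare term by term from highest exponent:
alpha = 2
beta = omega^13*8 + omega^6*6 + omega + 9
Term 1: alpha has omega^0*2, beta has omega^13*8
Term 2: alpha has omega^0*0, beta has omega^6*6
Term 3: alpha has omega^0*0, beta has omega^1*1
Term 4: alpha has omega^0*0, beta has omega^0*9
Result: alpha < beta

alpha < beta


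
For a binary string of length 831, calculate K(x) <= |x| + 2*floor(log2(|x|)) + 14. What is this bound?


floor(log2(831)) = 9
2 * 9 = 18
K(x) <= 831 + 18 + 14 = 863

863


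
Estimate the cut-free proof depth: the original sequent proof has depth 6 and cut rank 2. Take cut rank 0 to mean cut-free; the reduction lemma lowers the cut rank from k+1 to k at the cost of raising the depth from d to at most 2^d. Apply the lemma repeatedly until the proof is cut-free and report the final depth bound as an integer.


Each rank reduction sends depth d to at most 2^d; cut rank r needs r reductions.
2_0(6) = 6
2_1(6) = 2^6 = 64
2_2(6) = 2^64 = 18446744073709551616
Cut-free depth bound = 18446744073709551616

18446744073709551616


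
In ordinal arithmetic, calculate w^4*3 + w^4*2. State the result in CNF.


Ordinal addition w^4*3 + w^4*2:
Both terms have the same exponent 4.
w^e*c + w^e*d = w^e*(c+d).
Result = w^4*(3+2) = w^4*5

w^4*5


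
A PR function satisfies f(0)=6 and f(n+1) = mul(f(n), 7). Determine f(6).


f(0) = 6
f(1) = mul(f(0), 7) = mul(6, 7) = 42
f(2) = mul(f(1), 7) = mul(42, 7) = 294
f(3) = mul(f(2), 7) = mul(294, 7) = 2058
f(4) = mul(f(3), 7) = mul(2058, 7) = 14406
f(5) = mul(f(4), 7) = mul(14406, 7) = 100842
f(6) = mul(f(5), 7) = mul(100842, 7) = 705894


705894


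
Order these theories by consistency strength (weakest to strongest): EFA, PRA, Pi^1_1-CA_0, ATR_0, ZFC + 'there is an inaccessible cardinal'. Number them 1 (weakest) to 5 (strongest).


Ordering by consistency strength:
1. EFA
2. PRA
3. ATR_0
4. Pi^1_1-CA_0
5. ZFC + 'there is an inaccessible cardinal'


EFA=1, PRA=2, Pi^1_1-CA_0=4, ATR_0=3, ZFC + 'there is an inaccessible cardinal'=5


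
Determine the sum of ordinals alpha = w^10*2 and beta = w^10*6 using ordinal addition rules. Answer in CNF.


Ordinal addition w^10*2 + w^10*6:
Both terms have the same exponent 10.
w^e*c + w^e*d = w^e*(c+d).
Result = w^10*(2+6) = w^10*8

w^10*8


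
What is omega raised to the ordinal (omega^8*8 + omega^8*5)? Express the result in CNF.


omega^(omega^8*8 + omega^8*5):
Both terms of the exponent have the same exponent 8, so they merge: omega^8*8 + omega^8*5 = omega^8*(8+5) = omega^8*13.
omega raised to a CNF ordinal is a single CNF term: Result = omega^(omega^8*13)

omega^(omega^8*13)


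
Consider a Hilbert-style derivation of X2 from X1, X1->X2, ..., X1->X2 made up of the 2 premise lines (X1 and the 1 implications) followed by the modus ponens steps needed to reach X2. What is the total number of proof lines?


We have 2 premise lines: X1 and 1 implications.
Each implication is detached once by MP, giving 1 MP lines.
2 premise lines + 1 MP lines = 3 total lines.

3


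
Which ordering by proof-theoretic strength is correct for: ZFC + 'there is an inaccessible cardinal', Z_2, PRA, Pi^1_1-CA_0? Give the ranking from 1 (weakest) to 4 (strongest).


Ordering by consistency strength:
1. PRA
2. Pi^1_1-CA_0
3. Z_2
4. ZFC + 'there is an inaccessible cardinal'


ZFC + 'there is an inaccessible cardinal'=4, Z_2=3, PRA=1, Pi^1_1-CA_0=2


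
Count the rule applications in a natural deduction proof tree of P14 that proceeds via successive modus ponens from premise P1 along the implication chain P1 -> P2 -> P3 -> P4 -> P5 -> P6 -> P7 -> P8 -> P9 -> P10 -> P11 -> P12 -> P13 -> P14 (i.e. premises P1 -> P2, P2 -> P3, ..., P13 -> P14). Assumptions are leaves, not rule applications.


We have a chain: P1 -> P2 -> P3 -> P4 -> P5 -> P6 -> P7 -> P8 -> P9 -> P10 -> P11 -> P12 -> P13 -> P14.
Each modus ponens application produces the next variable.
The chain has 14 propositions, so 14-1 = 13 modus ponens steps.
Total inference nodes = 13

13


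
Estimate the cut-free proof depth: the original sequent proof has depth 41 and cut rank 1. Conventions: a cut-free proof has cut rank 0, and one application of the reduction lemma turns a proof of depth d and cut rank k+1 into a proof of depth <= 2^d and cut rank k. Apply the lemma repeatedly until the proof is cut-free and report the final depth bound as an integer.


Each rank reduction sends depth d to at most 2^d; cut rank r needs r reductions.
2_0(41) = 41
2_1(41) = 2^41 = 2199023255552
Cut-free depth bound = 2199023255552

2199023255552


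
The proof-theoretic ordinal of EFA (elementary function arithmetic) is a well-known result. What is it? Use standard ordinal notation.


The proof-theoretic ordinal of EFA (elementary function arithmetic) is a standard result in ordinal analysis.
This ordinal is the supremum of order types of primitive recursive well-orderings
that the theory can prove to be well-ordered.
For EFA (elementary function arithmetic), the proof-theoretic ordinal is omega^3.

omega^3


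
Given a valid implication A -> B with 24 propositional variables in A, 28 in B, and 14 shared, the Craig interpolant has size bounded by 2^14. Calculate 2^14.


Shared atoms = 14
Craig interpolant size bound = 2^14
= 16384

16384


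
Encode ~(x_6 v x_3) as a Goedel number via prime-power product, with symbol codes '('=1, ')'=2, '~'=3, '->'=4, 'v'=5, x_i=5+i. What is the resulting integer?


Formula: ~(x_6 v x_3)
Symbol codes: [3, 1, 11, 5, 8, 2]
Primes: [2, 3, 5, 7, 11, 13]
p_1^3 = 2^3 = 8
p_2^1 = 3^1 = 3
p_3^11 = 5^11 = 48828125
p_4^5 = 7^5 = 16807
p_5^8 = 11^8 = 214358881
p_6^2 = 13^2 = 169
Product = 713509361122761328125000

713509361122761328125000


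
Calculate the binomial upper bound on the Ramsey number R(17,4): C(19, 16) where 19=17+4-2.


R(17,4) <= C(17+4-2, 17-1) = C(19, 16)
C(19, 16) = 19! / (16! * 3!)
= 969

969


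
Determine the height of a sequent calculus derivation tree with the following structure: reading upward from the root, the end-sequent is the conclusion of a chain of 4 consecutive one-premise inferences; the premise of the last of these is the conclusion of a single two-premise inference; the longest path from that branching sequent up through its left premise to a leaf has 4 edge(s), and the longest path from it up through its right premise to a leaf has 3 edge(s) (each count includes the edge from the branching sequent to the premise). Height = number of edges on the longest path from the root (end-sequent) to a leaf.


Longest path through the left premise: 4 edges (measured from the branching sequent)
Longest path through the right premise: 3 edges
Height of the subtree rooted at the branching sequent: max(4, 3) = 4
The branching sequent sits 4 edges above the root (the chain of one-premise inferences), so height = 4 + 4 = 8

8


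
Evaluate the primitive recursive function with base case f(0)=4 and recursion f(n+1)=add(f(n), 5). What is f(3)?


f(0) = 4
f(1) = add(f(0), 5) = add(4, 5) = 9
f(2) = add(f(1), 5) = add(9, 5) = 14
f(3) = add(f(2), 5) = add(14, 5) = 19


19


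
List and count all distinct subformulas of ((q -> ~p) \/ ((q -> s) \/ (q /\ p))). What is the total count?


Formula: ((q -> ~p) \/ ((q -> s) \/ (q /\ p)))
Subformulas found:
  1. q
  2. s
  3. p
  4. ~p
  5. (q /\ p)
  6. (q -> s)
  7. (q -> ~p)
  8. ((q -> s) \/ (q /\ p))
  9. ((q -> ~p) \/ ((q -> s) \/ (q /\ p)))
Total distinct subformulas = 9

9


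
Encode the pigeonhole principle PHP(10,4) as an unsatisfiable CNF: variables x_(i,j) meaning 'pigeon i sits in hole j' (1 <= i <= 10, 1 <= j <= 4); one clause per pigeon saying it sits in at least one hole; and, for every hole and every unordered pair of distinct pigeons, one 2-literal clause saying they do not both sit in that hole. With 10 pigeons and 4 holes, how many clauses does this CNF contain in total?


PHP(10,4): 10 pigeons, 4 holes, 10*4 = 40 variables.
- pigeon clauses: one per pigeon -> 10 clauses
- hole clauses: 4 holes * C(10,2) = 4 * 45 -> 180 clauses
Total clauses = 10 + 180 = 190

190


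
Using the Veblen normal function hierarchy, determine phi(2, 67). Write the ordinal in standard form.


phi(2, 67):
phi(2, beta) = zeta_beta (the beta-th zeta number, fixed point of epsilon).
phi(2, 67) = zeta_67

zeta_67


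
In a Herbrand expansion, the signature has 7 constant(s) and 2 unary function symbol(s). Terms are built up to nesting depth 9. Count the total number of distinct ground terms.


Herbrand terms by depth:
Depth 0: 7 constants
Depth 1: 14 new terms (running total: 21)
Depth 2: 28 new terms (running total: 49)
Depth 3: 56 new terms (running total: 105)
Depth 4: 112 new terms (running total: 217)
Depth 5: 224 new terms (running total: 441)
Depth 6: 448 new terms (running total: 889)
Depth 7: 896 new terms (running total: 1785)
Depth 8: 1792 new terms (running total: 3577)
Depth 9: 3584 new terms (running total: 7161)
Total distinct ground terms = 7161

7161


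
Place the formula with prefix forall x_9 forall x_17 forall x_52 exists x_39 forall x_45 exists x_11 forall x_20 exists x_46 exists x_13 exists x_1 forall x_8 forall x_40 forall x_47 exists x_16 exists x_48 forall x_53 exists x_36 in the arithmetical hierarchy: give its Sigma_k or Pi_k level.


Leading quantifier is forall, so the class is Pi.
Number of quantifier blocks = alternations + 1 = 9 + 1 = 10.
Classification: Pi_10

Pi_10


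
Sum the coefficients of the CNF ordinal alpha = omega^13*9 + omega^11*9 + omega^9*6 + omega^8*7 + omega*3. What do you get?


CNF: omega^13*9 + omega^11*9 + omega^9*6 + omega^8*7 + omega*3
Coefficients: 9 + 9 + 6 + 7 + 3 = 34

34


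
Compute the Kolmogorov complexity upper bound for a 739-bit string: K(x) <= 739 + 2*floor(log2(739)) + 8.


floor(log2(739)) = 9
2 * 9 = 18
K(x) <= 739 + 18 + 8 = 765

765


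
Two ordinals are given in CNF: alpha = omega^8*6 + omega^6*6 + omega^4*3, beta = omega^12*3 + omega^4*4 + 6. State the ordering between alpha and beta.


Compare term by term from highest exponent:
alpha = omega^8*6 + omega^6*6 + omega^4*3
beta = omega^12*3 + omega^4*4 + 6
Term 1: alpha has omega^8*6, beta has omega^12*3
Term 2: alpha has omega^6*6, beta has omega^4*4
Term 3: alpha has omega^4*3, beta has omega^0*6
Result: alpha < beta

alpha < beta


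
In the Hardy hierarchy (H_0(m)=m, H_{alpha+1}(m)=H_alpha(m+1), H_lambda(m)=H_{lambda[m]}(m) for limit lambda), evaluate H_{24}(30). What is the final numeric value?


H_24(30):
For finite ordinals k, H_k(n) = n + k (each successor step adds 1).
H_24(30) = 30 + 24 = 54

54


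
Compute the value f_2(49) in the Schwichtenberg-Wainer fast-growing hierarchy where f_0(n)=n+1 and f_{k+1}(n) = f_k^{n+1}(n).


f_2(49) = f_1^50(49)
f_1(m) = 2m + 1.
Iterating: f_1^k(n) = 2^k*(n+1) - 1.
f_2(49) = 2^50*(49+1) - 1 = 1125899906842624*50 - 1 = 56294995342131199

56294995342131199


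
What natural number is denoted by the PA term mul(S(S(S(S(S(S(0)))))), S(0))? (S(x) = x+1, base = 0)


mul(S^6(0), S^1(0)):
S^6(0) = 6
S^1(0) = 1
6 * 1 = 6

6


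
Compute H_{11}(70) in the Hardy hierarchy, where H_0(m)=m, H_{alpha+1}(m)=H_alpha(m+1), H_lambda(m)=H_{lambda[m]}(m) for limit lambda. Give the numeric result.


H_11(70):
For finite ordinals k, H_k(n) = n + k (each successor step adds 1).
H_11(70) = 70 + 11 = 81

81


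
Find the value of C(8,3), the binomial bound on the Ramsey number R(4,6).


R(4,6) <= C(4+6-2, 4-1) = C(8, 3)
C(8, 3) = 8! / (3! * 5!)
= 56

56


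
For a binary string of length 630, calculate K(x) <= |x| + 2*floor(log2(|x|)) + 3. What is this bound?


floor(log2(630)) = 9
2 * 9 = 18
K(x) <= 630 + 18 + 3 = 651

651


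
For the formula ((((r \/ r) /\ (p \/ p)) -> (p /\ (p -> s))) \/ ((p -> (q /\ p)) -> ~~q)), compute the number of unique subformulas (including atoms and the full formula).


Formula: ((((r \/ r) /\ (p \/ p)) -> (p /\ (p -> s))) \/ ((p -> (q /\ p)) -> ~~q))
Subformulas found:
  1. q
  2. s
  3. r
  4. p
  5. ~q
  6. ~~q
  7. (p \/ p)
  8. (p -> s)
  9. (r \/ r)
  10. (q /\ p)
  11. (p /\ (p -> s))
  12. (p -> (q /\ p))
  13. ((r \/ r) /\ (p \/ p))
  14. ((p -> (q /\ p)) -> ~~q)
  15. (((r \/ r) /\ (p \/ p)) -> (p /\ (p -> s)))
  16. ((((r \/ r) /\ (p \/ p)) -> (p /\ (p -> s))) \/ ((p -> (q /\ p)) -> ~~q))
Total distinct subformulas = 16

16


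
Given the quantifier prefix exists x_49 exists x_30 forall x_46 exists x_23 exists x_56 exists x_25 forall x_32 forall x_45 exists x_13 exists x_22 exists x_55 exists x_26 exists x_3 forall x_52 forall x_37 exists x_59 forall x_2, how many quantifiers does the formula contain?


Quantifier prefix has 17 quantifier symbols.
Quantifier depth = 17

17


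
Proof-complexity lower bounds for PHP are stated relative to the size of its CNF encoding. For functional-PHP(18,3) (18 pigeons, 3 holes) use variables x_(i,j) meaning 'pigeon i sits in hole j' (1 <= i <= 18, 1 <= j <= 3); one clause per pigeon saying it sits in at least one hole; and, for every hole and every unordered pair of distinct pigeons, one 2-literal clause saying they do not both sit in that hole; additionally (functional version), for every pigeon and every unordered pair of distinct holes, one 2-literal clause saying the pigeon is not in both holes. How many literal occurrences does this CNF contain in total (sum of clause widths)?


functional-PHP(18,3): 18 pigeons, 3 holes, 18*3 = 54 variables.
- pigeon clauses: one per pigeon -> 18 clauses of width 3 -> 54 literals
- hole clauses: 3 holes * C(18,2) = 3 * 153 -> 459 clauses of width 2 -> 918 literals
- functional clauses: 18 pigeons * C(3,2) = 18 * 3 -> 54 clauses of width 2 -> 108 literals
Total literal occurrences = 54 + 918 + 108 = 1080

1080


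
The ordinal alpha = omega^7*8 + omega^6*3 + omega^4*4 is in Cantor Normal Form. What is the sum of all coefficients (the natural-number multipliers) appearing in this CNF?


CNF: omega^7*8 + omega^6*3 + omega^4*4
Coefficients: 8 + 3 + 4 = 15

15


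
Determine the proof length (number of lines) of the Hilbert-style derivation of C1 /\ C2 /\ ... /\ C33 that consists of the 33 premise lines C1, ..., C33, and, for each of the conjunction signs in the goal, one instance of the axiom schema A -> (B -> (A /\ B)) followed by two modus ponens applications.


Conjoining 33 premises:
- 33 premise lines
- the goal has 32 conjunction signs; each costs 1 axiom instance + 2 MP = 3 lines: 3 * 32 = 96
Total = 33 + 96 = 129 lines.

129


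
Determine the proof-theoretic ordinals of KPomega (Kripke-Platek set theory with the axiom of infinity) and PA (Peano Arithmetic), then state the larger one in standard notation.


Proof-theoretic ordinal of KPomega (Kripke-Platek set theory with the axiom of infinity): psi_0(epsilon_{Omega+1})
Proof-theoretic ordinal of PA (Peano Arithmetic): epsilon_0
Comparing: epsilon_0 < psi_0(epsilon_{Omega+1}).
The larger ordinal is psi_0(epsilon_{Omega+1}) (from KPomega (Kripke-Platek set theory with the axiom of infinity)).

psi_0(epsilon_{Omega+1})


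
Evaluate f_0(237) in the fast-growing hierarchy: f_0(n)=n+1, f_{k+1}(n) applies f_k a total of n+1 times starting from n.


f_0(237) = 237 + 1 = 238

238


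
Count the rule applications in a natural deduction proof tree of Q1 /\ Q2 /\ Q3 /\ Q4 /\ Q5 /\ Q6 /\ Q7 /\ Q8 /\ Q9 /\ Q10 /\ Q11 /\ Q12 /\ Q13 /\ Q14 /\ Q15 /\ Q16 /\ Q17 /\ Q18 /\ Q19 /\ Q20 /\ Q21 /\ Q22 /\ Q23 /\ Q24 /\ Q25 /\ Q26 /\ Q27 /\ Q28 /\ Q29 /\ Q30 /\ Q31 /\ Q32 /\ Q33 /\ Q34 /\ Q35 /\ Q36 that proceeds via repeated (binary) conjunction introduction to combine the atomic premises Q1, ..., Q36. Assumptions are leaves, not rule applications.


The target conjunction has 36 conjuncts, i.e. 35 binary /\ connectives.
Each conjunction-intro joins two pieces, so 36 atoms require 36-1 = 35 applications.
Total inference nodes = 35

35
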